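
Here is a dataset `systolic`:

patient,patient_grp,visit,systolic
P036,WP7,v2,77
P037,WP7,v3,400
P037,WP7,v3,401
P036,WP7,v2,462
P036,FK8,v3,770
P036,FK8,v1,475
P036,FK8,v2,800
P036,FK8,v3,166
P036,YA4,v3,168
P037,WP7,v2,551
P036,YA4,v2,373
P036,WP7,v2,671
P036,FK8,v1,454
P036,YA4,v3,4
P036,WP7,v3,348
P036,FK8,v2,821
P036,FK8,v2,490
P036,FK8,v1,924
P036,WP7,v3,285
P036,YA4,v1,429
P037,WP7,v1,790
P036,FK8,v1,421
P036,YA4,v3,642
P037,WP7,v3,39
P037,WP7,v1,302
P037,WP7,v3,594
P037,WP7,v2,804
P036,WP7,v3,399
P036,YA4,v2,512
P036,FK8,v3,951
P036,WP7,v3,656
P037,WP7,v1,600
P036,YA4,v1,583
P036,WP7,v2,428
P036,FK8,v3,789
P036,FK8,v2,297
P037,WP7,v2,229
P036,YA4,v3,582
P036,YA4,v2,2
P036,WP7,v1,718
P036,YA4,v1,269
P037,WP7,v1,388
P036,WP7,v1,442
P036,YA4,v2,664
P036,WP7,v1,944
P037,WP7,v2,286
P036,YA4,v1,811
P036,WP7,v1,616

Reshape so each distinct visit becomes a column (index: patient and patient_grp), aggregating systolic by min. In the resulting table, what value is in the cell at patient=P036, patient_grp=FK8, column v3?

166

Rows with patient=P036, patient_grp=FK8 and visit=v3: systolic values are 770, 166, 951, 789.
min(770, 166, 951, 789) = 166.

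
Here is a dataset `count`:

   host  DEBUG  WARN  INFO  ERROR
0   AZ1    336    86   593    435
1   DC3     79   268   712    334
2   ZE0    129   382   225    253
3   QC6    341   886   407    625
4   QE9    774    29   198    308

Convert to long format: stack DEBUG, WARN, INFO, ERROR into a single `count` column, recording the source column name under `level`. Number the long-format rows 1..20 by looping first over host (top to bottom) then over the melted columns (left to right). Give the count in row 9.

20 rows total (5 × 4). Row 9: index ⌊(9-1)/4⌋ = 2 into host → ZE0; (9-1) mod 4 = 0 into the melted columns → DEBUG.
So row 9 is (ZE0, DEBUG, 129); count = 129.

129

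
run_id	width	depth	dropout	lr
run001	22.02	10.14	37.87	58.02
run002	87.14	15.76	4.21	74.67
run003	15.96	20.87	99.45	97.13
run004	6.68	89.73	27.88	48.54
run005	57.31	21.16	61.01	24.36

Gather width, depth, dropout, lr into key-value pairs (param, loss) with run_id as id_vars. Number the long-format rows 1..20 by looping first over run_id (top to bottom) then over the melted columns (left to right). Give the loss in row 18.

21.16

20 rows total (5 × 4). Row 18: index ⌊(18-1)/4⌋ = 4 into run_id → run005; (18-1) mod 4 = 1 into the melted columns → depth.
So row 18 is (run005, depth, 21.16); loss = 21.16.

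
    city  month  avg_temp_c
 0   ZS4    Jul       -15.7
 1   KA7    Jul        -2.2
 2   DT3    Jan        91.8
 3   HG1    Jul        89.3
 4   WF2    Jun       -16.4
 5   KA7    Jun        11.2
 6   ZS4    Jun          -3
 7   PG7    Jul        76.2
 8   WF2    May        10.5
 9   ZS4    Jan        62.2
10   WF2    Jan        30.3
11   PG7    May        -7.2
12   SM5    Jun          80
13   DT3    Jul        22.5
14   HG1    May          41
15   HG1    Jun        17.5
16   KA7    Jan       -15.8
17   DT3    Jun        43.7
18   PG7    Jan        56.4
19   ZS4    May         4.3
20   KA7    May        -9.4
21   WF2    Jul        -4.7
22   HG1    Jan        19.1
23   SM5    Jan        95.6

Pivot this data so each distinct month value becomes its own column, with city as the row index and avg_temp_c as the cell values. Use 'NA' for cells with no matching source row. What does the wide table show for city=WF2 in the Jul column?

The long row with city=WF2, month=Jul has avg_temp_c=-4.7.

-4.7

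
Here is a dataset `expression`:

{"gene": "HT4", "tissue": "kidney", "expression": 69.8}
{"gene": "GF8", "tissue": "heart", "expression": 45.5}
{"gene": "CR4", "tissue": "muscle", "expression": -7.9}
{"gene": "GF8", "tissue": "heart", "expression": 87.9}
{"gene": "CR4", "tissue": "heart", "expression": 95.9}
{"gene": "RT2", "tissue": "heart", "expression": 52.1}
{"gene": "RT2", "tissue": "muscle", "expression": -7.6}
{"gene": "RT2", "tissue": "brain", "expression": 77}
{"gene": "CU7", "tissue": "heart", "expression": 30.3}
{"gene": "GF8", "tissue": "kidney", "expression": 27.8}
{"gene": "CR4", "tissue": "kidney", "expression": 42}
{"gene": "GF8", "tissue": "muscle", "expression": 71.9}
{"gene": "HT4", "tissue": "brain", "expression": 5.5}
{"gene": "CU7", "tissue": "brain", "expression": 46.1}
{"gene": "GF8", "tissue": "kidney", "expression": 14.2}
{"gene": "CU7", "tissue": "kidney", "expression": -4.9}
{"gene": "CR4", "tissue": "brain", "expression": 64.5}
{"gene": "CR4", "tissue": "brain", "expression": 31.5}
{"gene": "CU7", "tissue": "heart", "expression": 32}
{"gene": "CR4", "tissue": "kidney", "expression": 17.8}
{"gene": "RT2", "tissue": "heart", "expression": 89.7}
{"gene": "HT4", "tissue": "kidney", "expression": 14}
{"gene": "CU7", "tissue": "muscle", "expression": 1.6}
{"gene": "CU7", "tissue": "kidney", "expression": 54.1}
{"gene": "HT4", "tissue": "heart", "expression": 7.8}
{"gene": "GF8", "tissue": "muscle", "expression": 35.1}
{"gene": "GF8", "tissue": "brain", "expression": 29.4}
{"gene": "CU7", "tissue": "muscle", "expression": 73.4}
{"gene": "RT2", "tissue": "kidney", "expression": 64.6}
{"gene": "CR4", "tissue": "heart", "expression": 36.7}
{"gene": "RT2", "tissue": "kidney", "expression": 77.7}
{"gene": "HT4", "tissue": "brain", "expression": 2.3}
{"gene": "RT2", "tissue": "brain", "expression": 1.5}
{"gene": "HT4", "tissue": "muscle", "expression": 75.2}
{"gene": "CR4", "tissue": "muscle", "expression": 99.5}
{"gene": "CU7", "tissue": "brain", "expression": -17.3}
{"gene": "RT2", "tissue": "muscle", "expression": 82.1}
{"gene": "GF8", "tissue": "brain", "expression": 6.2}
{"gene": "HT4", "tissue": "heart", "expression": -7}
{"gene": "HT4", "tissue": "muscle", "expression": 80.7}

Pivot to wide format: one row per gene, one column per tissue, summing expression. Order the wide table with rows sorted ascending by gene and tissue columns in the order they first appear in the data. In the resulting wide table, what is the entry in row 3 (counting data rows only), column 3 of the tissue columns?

107

With rows sorted ascending by gene, row 3 is gene=GF8. tissue columns in first-appearance order: kidney, heart, muscle, brain; column 3 is muscle.
Long rows with gene=GF8, tissue=muscle: 71.9 + 35.1 = 107.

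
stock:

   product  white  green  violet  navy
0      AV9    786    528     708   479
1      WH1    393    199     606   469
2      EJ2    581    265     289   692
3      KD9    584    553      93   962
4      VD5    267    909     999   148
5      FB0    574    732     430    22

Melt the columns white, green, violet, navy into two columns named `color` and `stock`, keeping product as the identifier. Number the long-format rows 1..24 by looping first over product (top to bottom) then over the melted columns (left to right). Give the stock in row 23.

430

24 rows total (6 × 4). Row 23: index ⌊(23-1)/4⌋ = 5 into product → FB0; (23-1) mod 4 = 2 into the melted columns → violet.
So row 23 is (FB0, violet, 430); stock = 430.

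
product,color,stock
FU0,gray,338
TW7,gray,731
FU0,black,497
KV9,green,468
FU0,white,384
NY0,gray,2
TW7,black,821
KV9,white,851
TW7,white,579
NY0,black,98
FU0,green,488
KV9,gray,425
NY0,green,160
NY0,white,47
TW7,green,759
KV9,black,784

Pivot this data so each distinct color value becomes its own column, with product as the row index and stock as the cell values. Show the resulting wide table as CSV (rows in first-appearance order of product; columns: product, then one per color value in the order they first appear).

product,gray,black,green,white
FU0,338,497,488,384
TW7,731,821,759,579
KV9,425,784,468,851
NY0,2,98,160,47

Columns: product plus the 4 distinct color values (gray, black, green, white).
For example, row FU0 column gray takes stock=338 from the long row (FU0, gray).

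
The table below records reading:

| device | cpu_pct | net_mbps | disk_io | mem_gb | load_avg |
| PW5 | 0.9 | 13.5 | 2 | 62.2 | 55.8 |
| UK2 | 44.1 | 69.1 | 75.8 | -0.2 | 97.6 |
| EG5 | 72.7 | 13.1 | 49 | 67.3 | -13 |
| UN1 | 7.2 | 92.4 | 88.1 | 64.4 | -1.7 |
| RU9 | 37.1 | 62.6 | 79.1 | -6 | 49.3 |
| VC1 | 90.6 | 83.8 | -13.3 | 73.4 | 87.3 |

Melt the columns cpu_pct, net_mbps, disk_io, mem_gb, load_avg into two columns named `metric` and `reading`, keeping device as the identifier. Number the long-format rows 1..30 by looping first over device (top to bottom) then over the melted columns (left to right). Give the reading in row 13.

30 rows total (6 × 5). Row 13: index ⌊(13-1)/5⌋ = 2 into device → EG5; (13-1) mod 5 = 2 into the melted columns → disk_io.
So row 13 is (EG5, disk_io, 49); reading = 49.

49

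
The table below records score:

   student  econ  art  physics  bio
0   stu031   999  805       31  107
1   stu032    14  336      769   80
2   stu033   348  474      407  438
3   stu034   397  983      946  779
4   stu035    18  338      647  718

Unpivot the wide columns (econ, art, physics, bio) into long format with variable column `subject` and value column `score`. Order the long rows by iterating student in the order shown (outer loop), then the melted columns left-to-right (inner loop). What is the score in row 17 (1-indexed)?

18

20 rows total (5 × 4). Row 17: index ⌊(17-1)/4⌋ = 4 into student → stu035; (17-1) mod 4 = 0 into the melted columns → econ.
So row 17 is (stu035, econ, 18); score = 18.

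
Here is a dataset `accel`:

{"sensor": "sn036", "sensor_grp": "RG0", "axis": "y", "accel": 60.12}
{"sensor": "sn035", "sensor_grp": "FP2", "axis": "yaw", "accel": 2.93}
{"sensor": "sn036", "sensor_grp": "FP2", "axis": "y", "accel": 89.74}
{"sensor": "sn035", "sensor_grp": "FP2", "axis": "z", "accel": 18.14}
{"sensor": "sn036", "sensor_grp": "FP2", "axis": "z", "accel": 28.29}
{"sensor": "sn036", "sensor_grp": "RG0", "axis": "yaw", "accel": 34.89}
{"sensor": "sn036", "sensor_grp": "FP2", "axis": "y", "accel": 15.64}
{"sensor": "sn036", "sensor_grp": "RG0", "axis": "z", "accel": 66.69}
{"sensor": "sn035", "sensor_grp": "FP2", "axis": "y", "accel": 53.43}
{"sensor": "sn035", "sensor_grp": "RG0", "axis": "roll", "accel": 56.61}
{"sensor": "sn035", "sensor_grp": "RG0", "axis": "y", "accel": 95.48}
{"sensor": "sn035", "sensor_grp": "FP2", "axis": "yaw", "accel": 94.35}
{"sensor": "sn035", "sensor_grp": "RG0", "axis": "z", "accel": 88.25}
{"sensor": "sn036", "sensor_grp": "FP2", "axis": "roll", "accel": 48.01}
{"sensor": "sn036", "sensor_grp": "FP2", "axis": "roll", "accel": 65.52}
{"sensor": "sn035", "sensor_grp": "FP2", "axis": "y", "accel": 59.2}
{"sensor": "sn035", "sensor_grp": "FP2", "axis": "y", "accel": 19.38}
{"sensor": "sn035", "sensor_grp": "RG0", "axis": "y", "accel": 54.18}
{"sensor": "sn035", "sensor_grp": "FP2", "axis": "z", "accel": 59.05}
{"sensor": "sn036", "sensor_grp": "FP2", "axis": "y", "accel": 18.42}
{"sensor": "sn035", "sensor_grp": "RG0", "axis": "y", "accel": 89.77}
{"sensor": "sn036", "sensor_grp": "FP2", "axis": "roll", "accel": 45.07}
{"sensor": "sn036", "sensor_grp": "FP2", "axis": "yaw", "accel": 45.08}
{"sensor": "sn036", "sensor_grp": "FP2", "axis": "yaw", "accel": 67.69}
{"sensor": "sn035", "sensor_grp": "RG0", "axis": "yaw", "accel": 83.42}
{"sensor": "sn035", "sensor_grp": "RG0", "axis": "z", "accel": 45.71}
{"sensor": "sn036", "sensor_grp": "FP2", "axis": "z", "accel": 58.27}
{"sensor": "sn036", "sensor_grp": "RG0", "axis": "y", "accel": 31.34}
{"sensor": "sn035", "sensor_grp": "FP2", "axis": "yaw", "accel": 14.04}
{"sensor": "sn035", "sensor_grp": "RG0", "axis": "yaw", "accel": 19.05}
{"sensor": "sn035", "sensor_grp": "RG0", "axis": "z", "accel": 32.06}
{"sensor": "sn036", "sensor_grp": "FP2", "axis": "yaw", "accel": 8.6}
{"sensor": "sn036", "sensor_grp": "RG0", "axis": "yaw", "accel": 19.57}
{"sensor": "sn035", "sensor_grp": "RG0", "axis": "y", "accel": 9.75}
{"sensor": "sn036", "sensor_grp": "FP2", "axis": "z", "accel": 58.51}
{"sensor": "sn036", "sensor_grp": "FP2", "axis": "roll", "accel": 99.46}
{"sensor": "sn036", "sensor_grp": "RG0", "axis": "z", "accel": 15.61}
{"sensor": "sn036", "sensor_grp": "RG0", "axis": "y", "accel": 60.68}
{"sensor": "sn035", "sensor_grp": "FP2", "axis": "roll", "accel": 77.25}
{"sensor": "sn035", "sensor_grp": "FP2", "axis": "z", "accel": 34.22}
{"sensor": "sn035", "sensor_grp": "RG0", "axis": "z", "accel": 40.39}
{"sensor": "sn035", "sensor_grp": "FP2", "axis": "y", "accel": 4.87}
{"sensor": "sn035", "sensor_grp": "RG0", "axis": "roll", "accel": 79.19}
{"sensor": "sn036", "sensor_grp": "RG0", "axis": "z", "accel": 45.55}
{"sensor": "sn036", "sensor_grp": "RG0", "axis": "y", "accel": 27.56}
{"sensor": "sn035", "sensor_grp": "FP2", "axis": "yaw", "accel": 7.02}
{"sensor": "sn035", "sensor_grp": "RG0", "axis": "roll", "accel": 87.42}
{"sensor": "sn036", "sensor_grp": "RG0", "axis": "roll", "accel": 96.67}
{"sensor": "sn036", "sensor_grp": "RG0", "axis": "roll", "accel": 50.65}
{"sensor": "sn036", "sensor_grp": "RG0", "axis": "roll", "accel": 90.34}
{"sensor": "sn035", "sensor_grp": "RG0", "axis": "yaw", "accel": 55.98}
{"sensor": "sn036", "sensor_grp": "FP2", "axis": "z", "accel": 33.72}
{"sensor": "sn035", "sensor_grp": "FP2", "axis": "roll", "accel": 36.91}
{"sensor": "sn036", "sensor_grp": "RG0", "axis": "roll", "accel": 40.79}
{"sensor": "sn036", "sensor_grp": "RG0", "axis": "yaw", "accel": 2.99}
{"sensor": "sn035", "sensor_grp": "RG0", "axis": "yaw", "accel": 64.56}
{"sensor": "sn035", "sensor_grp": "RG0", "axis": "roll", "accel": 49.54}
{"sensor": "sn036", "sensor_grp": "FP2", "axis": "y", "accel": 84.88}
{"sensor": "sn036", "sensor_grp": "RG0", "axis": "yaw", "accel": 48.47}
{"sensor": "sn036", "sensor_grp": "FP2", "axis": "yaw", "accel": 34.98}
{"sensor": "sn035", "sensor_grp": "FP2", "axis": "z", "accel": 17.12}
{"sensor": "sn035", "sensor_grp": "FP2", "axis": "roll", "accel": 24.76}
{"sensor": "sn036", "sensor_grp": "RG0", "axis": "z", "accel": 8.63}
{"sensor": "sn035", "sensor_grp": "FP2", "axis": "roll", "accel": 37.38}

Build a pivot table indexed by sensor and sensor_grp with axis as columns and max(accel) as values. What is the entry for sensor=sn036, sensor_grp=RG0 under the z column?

Rows with sensor=sn036, sensor_grp=RG0 and axis=z: accel values are 66.69, 15.61, 45.55, 8.63.
max(66.69, 15.61, 45.55, 8.63) = 66.69.

66.69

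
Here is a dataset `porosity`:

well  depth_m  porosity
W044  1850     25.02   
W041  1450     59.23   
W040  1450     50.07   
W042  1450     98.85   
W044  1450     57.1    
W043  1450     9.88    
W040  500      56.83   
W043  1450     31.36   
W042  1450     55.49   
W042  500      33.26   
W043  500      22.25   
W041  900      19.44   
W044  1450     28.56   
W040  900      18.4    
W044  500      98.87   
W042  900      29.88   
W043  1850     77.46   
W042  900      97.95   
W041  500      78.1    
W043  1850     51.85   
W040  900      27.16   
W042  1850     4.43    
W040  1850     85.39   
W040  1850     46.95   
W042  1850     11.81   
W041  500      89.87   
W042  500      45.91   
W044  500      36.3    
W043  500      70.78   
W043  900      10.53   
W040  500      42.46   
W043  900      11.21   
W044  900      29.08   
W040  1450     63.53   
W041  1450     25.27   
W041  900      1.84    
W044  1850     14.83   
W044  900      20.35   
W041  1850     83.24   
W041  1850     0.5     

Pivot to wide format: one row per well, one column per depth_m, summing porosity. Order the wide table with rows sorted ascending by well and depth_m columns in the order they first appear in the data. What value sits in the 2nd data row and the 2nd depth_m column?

With rows sorted ascending by well, row 2 is well=W041. depth_m columns in first-appearance order: 1850, 1450, 500, 900; column 2 is 1450.
Long rows with well=W041, depth_m=1450: 59.23 + 25.27 = 84.50.

84.50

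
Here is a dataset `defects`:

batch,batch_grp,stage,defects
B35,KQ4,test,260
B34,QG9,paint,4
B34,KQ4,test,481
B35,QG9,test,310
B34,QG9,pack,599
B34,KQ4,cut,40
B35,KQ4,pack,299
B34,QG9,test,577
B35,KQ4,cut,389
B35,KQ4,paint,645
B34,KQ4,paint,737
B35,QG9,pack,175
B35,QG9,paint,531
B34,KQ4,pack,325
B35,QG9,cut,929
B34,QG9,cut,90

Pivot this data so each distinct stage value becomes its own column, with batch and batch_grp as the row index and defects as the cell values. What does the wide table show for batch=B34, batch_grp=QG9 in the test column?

577

Wide layout: rows indexed by batch and batch_grp, columns are the 4 distinct stage values (test, paint, pack, cut).
Cell (batch=B34, batch_grp=QG9, stage=test) draws from the long row where batch=B34, batch_grp=QG9 and stage=test, which has defects=577.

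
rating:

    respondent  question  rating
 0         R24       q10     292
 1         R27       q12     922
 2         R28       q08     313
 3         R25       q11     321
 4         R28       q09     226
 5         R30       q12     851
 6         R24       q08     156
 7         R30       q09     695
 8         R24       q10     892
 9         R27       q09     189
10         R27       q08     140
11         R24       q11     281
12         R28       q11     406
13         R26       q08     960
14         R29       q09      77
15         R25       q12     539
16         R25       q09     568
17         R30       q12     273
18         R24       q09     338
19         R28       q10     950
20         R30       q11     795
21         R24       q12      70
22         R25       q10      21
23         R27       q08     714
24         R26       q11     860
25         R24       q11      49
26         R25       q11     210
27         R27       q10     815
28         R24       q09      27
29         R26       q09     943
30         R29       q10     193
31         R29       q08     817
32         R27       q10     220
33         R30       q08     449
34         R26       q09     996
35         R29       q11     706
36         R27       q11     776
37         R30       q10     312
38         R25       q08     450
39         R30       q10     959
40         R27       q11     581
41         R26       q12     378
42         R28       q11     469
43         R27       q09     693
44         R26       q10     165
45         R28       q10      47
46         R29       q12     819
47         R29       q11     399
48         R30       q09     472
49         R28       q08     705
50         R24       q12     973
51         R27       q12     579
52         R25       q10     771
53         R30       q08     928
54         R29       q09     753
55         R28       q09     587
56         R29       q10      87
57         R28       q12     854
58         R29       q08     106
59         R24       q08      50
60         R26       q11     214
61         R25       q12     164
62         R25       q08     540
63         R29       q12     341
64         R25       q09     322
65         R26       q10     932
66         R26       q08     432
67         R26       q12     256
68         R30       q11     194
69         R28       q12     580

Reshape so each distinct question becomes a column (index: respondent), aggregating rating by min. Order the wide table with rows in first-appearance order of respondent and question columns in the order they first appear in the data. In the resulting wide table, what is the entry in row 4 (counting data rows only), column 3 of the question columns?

With rows in first-appearance order of respondent, row 4 is respondent=R25. question columns in first-appearance order: q10, q12, q08, q11, q09; column 3 is q08.
Long rows with respondent=R25, question=q08: min(450, 540) = 450.

450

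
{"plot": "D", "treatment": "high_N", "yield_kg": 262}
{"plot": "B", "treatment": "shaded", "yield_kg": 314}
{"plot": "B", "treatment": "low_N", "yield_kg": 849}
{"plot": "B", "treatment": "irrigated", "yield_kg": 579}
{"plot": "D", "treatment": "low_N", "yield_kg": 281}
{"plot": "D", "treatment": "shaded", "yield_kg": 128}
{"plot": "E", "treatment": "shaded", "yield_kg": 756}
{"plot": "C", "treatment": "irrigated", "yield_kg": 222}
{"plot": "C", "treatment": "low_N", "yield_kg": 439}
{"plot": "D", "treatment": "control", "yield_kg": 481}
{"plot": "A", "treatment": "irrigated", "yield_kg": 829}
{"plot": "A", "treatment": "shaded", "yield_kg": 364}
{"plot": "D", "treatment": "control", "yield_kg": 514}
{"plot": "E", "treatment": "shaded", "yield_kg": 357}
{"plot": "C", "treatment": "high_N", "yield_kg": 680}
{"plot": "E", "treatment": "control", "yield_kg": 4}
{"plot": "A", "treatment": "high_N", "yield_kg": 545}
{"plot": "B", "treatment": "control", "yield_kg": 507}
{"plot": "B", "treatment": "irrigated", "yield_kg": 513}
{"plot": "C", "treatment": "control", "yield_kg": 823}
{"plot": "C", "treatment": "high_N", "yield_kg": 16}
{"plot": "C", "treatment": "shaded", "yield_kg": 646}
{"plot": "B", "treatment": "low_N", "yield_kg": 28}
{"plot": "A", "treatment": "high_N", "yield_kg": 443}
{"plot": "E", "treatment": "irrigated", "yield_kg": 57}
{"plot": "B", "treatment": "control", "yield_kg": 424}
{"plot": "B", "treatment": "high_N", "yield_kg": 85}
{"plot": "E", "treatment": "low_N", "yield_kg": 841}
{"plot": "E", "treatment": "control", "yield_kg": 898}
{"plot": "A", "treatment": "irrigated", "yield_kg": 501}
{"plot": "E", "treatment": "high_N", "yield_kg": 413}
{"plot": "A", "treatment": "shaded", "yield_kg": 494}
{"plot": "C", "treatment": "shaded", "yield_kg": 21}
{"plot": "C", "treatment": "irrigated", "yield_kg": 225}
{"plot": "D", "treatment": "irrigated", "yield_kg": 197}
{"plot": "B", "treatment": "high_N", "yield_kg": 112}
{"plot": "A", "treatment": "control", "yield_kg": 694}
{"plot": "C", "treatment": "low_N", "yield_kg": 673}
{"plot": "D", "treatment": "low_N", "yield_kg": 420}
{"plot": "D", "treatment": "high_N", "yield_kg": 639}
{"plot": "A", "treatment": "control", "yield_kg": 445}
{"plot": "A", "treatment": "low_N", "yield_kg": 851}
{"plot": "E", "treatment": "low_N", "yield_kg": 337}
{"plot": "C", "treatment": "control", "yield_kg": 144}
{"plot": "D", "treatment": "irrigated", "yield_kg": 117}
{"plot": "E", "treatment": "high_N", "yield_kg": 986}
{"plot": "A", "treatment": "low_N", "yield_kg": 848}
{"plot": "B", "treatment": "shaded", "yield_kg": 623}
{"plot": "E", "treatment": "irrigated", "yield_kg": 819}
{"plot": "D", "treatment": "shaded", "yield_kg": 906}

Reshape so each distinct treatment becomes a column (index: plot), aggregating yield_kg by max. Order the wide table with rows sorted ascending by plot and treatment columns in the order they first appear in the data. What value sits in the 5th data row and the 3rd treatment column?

841

With rows sorted ascending by plot, row 5 is plot=E. treatment columns in first-appearance order: high_N, shaded, low_N, irrigated, control; column 3 is low_N.
Long rows with plot=E, treatment=low_N: max(841, 337) = 841.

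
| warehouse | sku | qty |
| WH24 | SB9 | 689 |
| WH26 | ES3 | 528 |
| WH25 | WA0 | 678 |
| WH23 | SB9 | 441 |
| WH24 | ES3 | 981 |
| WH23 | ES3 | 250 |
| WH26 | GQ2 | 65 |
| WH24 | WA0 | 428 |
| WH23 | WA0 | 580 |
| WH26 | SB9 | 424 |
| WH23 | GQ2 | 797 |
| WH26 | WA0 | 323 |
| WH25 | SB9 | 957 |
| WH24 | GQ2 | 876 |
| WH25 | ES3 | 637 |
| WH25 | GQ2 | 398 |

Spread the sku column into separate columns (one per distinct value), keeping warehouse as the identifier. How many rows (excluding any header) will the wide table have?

4

4 distinct warehouse values → 4 rows.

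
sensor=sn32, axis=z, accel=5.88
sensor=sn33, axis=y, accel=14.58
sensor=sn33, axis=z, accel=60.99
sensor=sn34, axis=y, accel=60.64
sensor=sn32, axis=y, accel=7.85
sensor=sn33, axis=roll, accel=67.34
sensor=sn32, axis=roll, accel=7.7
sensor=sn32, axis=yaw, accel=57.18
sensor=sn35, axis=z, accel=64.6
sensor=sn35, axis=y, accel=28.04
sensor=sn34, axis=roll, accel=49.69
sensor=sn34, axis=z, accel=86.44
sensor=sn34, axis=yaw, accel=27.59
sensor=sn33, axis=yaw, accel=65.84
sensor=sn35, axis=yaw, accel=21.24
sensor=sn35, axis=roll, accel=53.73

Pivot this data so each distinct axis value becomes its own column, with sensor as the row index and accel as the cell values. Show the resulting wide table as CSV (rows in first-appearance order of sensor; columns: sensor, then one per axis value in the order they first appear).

Columns: sensor plus the 4 distinct axis values (z, y, roll, yaw).
For example, row sn32 column z takes accel=5.88 from the long row (sn32, z).

sensor,z,y,roll,yaw
sn32,5.88,7.85,7.7,57.18
sn33,60.99,14.58,67.34,65.84
sn34,86.44,60.64,49.69,27.59
sn35,64.6,28.04,53.73,21.24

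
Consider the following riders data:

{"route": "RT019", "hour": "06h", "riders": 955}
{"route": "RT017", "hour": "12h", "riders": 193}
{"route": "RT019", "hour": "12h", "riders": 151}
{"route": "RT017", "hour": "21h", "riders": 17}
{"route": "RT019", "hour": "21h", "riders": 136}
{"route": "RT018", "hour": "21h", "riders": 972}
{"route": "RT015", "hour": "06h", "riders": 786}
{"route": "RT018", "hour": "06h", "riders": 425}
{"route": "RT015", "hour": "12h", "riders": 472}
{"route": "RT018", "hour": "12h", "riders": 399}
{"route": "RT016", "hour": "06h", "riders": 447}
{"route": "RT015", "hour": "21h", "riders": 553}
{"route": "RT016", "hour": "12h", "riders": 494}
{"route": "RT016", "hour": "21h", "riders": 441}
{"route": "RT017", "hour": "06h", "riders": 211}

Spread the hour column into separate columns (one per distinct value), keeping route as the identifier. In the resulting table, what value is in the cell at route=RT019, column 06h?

Wide layout: rows indexed by route, columns are the 3 distinct hour values (06h, 12h, 21h).
Cell (route=RT019, hour=06h) draws from the long row where route=RT019 and hour=06h, which has riders=955.

955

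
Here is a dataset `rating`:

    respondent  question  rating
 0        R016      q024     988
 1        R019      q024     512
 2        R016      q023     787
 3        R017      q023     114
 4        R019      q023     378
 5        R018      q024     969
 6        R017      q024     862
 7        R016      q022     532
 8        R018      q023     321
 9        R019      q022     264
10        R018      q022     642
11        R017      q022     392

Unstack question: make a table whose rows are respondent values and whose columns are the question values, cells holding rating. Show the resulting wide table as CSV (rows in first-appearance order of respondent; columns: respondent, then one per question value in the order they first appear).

respondent,q024,q023,q022
R016,988,787,532
R019,512,378,264
R017,862,114,392
R018,969,321,642

Columns: respondent plus the 3 distinct question values (q024, q023, q022).
For example, row R016 column q024 takes rating=988 from the long row (R016, q024).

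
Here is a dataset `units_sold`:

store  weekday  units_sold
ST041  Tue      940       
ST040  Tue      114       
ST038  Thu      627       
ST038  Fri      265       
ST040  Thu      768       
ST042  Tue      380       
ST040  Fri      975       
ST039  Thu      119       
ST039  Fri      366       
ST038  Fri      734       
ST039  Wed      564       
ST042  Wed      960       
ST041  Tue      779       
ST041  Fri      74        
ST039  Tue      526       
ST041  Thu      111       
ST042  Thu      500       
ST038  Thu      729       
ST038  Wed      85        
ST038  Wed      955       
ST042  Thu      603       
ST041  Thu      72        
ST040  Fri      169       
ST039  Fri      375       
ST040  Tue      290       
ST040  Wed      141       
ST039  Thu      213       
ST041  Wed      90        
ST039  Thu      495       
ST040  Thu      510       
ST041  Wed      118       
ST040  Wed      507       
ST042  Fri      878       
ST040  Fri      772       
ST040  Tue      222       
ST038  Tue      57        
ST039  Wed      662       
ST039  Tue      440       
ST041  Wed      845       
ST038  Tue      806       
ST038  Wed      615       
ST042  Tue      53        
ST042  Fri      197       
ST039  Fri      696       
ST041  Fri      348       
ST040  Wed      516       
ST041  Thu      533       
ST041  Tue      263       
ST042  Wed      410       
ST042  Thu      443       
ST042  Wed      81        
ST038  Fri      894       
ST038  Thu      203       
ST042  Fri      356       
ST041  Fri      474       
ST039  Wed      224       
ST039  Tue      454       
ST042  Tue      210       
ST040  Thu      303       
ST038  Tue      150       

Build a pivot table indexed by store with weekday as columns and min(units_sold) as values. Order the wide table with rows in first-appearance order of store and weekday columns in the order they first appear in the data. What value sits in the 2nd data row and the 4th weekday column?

141

With rows in first-appearance order of store, row 2 is store=ST040. weekday columns in first-appearance order: Tue, Thu, Fri, Wed; column 4 is Wed.
Long rows with store=ST040, weekday=Wed: min(141, 507, 516) = 141.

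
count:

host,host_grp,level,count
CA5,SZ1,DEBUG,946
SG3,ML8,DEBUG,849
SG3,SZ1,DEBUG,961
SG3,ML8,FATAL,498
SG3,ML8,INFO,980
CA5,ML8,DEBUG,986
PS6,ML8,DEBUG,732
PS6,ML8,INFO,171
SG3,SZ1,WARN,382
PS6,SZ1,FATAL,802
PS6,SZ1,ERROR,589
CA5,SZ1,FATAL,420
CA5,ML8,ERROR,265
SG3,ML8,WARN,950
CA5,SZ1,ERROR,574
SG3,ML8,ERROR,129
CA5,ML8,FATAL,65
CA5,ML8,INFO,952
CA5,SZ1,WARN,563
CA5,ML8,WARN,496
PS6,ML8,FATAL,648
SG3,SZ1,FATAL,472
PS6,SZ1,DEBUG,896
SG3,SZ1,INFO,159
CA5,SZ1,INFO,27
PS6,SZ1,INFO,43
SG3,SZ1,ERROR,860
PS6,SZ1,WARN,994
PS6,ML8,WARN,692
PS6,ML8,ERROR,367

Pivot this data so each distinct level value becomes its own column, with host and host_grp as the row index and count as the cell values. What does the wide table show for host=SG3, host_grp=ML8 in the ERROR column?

Wide layout: rows indexed by host and host_grp, columns are the 5 distinct level values (DEBUG, FATAL, INFO, WARN, ERROR).
Cell (host=SG3, host_grp=ML8, level=ERROR) draws from the long row where host=SG3, host_grp=ML8 and level=ERROR, which has count=129.

129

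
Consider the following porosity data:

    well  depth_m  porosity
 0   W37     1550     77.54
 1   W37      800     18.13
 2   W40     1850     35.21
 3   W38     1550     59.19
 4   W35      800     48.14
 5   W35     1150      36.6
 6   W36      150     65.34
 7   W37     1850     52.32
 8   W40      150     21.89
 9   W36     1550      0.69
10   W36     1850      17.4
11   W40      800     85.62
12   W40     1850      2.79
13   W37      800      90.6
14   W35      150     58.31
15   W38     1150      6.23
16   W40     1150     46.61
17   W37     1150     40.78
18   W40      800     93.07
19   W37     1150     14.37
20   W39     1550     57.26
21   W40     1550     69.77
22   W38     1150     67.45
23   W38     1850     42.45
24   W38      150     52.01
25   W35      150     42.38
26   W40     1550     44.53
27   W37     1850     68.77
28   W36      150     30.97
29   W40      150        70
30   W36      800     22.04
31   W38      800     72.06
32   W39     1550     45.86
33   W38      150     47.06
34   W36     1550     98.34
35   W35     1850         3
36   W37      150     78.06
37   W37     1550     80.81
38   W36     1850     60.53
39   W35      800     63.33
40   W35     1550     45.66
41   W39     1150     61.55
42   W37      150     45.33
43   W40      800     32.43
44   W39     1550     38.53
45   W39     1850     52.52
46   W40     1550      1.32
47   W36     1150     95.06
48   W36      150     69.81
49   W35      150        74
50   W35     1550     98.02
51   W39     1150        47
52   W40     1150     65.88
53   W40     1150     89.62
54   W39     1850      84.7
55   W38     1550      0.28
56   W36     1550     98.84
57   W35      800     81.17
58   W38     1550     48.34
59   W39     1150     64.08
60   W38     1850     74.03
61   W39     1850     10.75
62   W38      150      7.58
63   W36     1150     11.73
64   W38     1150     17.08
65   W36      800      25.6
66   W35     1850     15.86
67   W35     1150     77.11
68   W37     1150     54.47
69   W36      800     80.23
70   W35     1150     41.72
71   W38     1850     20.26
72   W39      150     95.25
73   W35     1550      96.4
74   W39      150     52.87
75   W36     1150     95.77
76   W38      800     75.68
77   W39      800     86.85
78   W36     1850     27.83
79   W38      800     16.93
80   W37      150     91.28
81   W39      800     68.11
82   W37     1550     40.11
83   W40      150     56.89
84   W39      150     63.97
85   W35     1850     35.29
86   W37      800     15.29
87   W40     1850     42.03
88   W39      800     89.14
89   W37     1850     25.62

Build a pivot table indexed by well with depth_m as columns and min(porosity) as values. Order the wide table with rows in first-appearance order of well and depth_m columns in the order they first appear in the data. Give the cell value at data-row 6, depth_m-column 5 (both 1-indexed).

With rows in first-appearance order of well, row 6 is well=W39. depth_m columns in first-appearance order: 1550, 800, 1850, 1150, 150; column 5 is 150.
Long rows with well=W39, depth_m=150: min(95.25, 52.87, 63.97) = 52.87.

52.87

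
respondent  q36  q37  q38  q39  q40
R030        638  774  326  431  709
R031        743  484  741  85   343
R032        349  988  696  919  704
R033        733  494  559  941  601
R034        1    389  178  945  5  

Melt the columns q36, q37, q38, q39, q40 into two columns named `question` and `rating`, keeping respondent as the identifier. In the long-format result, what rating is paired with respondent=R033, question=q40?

Unpivoting turns each (respondent, wide-column) pair into one long row.
The wide cell at row R033, column q40 holds 601, so the long row (R033, q40) has rating=601.

601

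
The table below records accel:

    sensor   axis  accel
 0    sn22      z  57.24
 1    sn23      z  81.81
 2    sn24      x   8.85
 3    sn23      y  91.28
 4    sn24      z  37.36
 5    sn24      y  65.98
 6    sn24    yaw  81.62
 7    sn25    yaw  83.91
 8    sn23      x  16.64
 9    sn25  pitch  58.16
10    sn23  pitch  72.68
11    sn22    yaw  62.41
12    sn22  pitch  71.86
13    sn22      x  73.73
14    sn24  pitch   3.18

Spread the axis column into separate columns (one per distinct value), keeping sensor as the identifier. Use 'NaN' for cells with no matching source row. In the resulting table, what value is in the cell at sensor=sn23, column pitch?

72.68

The long row with sensor=sn23, axis=pitch has accel=72.68.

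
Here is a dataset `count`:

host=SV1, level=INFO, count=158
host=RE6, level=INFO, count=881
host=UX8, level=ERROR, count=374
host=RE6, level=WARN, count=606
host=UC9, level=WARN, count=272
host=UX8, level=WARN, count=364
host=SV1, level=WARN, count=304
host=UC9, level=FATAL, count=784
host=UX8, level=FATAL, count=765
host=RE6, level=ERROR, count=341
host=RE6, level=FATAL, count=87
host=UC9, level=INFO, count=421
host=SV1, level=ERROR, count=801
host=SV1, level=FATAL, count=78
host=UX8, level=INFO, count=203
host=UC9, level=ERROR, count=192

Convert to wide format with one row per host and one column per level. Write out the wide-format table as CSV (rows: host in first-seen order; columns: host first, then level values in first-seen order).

Columns: host plus the 4 distinct level values (INFO, ERROR, WARN, FATAL).
For example, row SV1 column INFO takes count=158 from the long row (SV1, INFO).

host,INFO,ERROR,WARN,FATAL
SV1,158,801,304,78
RE6,881,341,606,87
UX8,203,374,364,765
UC9,421,192,272,784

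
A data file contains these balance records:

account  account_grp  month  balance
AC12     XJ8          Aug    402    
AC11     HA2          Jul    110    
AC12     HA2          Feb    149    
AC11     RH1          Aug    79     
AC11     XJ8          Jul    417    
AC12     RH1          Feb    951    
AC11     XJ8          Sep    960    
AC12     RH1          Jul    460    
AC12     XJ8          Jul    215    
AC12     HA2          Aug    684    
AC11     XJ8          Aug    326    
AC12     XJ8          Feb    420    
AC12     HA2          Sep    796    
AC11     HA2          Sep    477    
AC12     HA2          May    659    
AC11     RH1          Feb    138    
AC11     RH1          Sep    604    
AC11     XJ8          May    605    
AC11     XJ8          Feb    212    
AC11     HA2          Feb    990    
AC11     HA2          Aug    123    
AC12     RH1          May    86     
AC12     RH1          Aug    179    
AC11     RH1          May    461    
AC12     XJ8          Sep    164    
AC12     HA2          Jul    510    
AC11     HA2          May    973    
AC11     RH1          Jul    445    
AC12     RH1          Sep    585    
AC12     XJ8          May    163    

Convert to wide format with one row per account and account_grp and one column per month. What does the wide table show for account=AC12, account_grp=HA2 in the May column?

Wide layout: rows indexed by account and account_grp, columns are the 5 distinct month values (Aug, Jul, Feb, Sep, May).
Cell (account=AC12, account_grp=HA2, month=May) draws from the long row where account=AC12, account_grp=HA2 and month=May, which has balance=659.

659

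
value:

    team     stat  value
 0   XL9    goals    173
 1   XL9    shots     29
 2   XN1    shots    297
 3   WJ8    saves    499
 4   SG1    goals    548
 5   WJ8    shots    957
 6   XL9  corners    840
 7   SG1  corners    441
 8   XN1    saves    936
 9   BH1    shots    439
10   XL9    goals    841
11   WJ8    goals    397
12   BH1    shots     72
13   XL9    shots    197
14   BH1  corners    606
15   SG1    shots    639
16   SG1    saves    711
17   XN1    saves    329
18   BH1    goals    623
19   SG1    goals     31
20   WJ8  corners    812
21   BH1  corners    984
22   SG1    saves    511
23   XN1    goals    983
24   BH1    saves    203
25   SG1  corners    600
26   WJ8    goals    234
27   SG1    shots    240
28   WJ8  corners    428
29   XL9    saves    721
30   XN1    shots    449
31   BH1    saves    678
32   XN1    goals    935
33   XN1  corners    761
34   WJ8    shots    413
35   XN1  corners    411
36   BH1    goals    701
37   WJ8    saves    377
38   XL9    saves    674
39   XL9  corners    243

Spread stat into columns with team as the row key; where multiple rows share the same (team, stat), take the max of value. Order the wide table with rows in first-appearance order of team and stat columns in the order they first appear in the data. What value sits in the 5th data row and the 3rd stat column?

678

With rows in first-appearance order of team, row 5 is team=BH1. stat columns in first-appearance order: goals, shots, saves, corners; column 3 is saves.
Long rows with team=BH1, stat=saves: max(203, 678) = 678.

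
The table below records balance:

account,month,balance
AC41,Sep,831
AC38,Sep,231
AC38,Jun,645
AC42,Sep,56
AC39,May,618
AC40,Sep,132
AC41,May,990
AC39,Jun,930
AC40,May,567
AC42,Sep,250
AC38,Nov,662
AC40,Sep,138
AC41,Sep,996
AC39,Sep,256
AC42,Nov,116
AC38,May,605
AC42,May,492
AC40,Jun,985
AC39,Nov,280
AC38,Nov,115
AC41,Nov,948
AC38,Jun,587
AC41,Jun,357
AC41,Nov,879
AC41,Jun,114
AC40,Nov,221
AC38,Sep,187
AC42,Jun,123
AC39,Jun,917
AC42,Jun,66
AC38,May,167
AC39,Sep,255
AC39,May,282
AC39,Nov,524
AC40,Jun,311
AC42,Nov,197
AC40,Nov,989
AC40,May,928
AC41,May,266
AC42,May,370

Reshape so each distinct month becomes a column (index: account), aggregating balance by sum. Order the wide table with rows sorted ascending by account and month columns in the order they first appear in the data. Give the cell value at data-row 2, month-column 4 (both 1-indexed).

804

With rows sorted ascending by account, row 2 is account=AC39. month columns in first-appearance order: Sep, Jun, May, Nov; column 4 is Nov.
Long rows with account=AC39, month=Nov: 280 + 524 = 804.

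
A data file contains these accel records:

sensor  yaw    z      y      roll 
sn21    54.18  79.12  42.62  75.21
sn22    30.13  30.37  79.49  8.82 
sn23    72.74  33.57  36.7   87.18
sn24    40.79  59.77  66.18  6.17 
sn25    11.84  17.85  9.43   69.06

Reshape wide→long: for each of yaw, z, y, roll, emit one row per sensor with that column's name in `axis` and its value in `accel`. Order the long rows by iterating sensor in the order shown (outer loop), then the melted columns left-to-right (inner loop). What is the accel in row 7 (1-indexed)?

79.49

20 rows total (5 × 4). Row 7: index ⌊(7-1)/4⌋ = 1 into sensor → sn22; (7-1) mod 4 = 2 into the melted columns → y.
So row 7 is (sn22, y, 79.49); accel = 79.49.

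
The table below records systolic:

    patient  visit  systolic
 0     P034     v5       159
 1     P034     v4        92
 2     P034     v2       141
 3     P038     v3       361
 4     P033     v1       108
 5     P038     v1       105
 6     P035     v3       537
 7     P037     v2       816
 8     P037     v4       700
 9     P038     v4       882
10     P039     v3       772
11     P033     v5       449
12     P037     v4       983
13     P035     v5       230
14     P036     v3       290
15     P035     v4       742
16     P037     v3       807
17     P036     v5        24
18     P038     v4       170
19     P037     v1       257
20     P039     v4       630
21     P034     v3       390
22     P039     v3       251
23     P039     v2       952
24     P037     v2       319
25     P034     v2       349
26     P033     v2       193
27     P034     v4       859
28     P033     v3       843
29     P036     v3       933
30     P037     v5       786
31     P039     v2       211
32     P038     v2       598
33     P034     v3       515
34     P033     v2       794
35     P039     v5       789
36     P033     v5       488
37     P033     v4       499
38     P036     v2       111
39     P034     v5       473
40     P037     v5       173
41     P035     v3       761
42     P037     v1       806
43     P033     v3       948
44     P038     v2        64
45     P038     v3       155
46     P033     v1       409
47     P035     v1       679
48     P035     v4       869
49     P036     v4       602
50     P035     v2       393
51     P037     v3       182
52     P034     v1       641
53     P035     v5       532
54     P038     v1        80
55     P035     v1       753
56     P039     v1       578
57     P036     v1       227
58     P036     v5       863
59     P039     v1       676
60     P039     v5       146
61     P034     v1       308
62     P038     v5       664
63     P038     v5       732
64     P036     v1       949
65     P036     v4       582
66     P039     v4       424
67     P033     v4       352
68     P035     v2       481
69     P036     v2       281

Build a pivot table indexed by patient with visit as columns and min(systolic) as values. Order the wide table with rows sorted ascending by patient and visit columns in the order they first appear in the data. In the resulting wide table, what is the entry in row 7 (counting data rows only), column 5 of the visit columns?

578

With rows sorted ascending by patient, row 7 is patient=P039. visit columns in first-appearance order: v5, v4, v2, v3, v1; column 5 is v1.
Long rows with patient=P039, visit=v1: min(578, 676) = 578.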